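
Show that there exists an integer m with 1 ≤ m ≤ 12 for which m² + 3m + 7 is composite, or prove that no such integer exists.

At m = 11: 11² + 3·11 + 7 = 161 = 7·23, which is composite.

m = 11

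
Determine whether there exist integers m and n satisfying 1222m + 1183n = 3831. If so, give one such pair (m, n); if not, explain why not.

No such integers exist.

gcd(1222, 1183) = 13, so every integer of the form 1222m + 1183n is a multiple of 13.
But 3831 = 13·294 + 9, so 13 ∤ 3831.
So the equation is unsolvable over ℤ.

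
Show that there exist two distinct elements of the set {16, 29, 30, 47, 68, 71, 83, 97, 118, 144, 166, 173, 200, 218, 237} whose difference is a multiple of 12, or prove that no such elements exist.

29 and 173 are such a pair.

Both 29 and 173 leave remainder 5 on division by 12; their difference 144 = 12·12 is a multiple of 12.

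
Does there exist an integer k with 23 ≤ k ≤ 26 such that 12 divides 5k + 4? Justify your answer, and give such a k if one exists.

No, no such integer k in that range exists.

The values of 5k + 4 for k = 23, 24, 25, 26 are 119, 124, 129, 134; reduced mod 12 these are 11, 4, 9, 2.
Since 0 is absent from this list, 12 ∤ 5k + 4 for every k with 23 ≤ k ≤ 26.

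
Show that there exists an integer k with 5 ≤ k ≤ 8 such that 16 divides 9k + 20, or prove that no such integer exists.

At k = 5, 9·5 + 20 = 65 ≡ 1 (mod 16), and each step in k adds 9, giving residues 1, 10, 3, 12 for k = 5, 6, 7, 8.
Since 0 is absent from this list, 16 ∤ 9k + 20 for every k with 5 ≤ k ≤ 8.

No, no such integer k in that range exists.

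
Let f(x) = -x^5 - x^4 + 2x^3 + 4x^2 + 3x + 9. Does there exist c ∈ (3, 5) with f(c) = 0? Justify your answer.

The endpoint values f(3) = -216 and f(5) = -3376 are both negative. Claim: f(x) < 0 for every x in (3, 5).
Shift to the endpoint 3: with x = 3 + u (0 < u < 2), one computes f(3 + u) = -u^5 - 16u^4 - 100u^3 - 302u^2 - 432u - 216.
The nonzero coefficients here are all negative, so for u > 0 every term is negative (or zero), and the constant term -216 is strictly negative.
So f is strictly negative on (3, 5); no root exists in the interval.

f has no root in that interval.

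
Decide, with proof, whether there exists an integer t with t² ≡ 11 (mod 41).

No, no such integer exists.

Apply Euler's criterion with the prime 41: 11 is a quadratic residue iff 11^20 ≡ 1 (mod 41), and a non-residue iff it is ≡ −1.
Squaring successively (mod 41): 11^2 = 121 ≡ 39; 11^4 ≡ 39² = 1521 ≡ 4; 11^8 ≡ 4² = 16 ≡ 16; 11^16 ≡ 16² = 256 ≡ 10.
Since 20 = 16 + 4, 11^20 ≡ 10 · 4; multiplying out mod 41: 10·4 = 40 ≡ 40. Thus 11^20 ≡ 40 ≡ −1 (mod 41).
The value −1 means 11 is a non-residue modulo 41, so t² ≡ 11 (mod 41) is impossible.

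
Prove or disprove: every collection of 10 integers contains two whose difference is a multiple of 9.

Partition the integers by their residue mod 9; there are 9 classes.
Placing 10 integers into 9 classes, some class receives at least two — say a and b.
Then a ≡ b (mod 9), i.e. 9 ∣ (a − b).

Yes, this is always true.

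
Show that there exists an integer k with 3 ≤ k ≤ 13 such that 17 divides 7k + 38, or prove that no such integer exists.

At k = 3, 7·3 + 38 = 59 ≡ 8 (mod 17), and each step in k adds 7, giving residues 8, 15, 5, 12, 2, 9, 16, 6, 13, 3, 10 for k = 3, 4, …, 13.
None is 0, so 17 never divides 7k + 38 on this range.

No, no such integer k in that range exists.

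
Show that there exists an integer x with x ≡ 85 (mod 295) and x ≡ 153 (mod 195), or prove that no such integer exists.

Both moduli are multiples of 5 = gcd(295, 195), so any solution would satisfy x ≡ 85 and x ≡ 153 modulo 5 simultaneously.
But 85 mod 5 = 0 while 153 mod 5 = 3, a contradiction.
So no integer satisfies both congruences.

There is no such integer.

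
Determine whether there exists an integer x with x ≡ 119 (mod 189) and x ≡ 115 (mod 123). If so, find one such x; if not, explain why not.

Both moduli are multiples of 3 = gcd(189, 123), so any solution would satisfy x ≡ 119 and x ≡ 115 modulo 3 simultaneously.
These are incompatible: 119 − 115 = 4 is not divisible by 3.
Hence the system has no solution.

There is no such integer.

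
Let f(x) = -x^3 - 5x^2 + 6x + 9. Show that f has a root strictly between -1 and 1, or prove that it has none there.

f(-1) = -1 and f(1) = 9, which have opposite signs.
Since f is a polynomial it is continuous on [-1, 1].
By the Intermediate Value Theorem f must vanish at some point of (-1, 1).

Yes, f has a root in the interval.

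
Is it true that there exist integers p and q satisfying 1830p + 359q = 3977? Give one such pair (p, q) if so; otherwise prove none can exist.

1830 and 359 are coprime, so 1830p + 359q ranges over all of ℤ.
Dividing repeatedly: 1830 = 5·359 + 35, 359 = 10·35 + 9, 35 = 3·9 + 8, 9 = 1·8 + 1, 8 = 8·1 + 0.
Working back up the chain: 1 = 9 − 1·8 = 9 − (35 − 3·9) = −35 + 4·9 = −35 + 4·(359 − 10·35) = 4·359 − 41·35 = 4·359 − 41·(1830 − 5·359) = −41·1830 + 209·359. So 1830·(-41) + 359·209 = 1.
Times 3977: 1830·(-163057) + 359·831193 = 3977, so (-163057, 831193) solves it.
The general solution is p = -163057 + 359k, q = 831193 − 1830k; taking k = 455 gives the smaller pair p = 288, q = -1457.
Check: 1830·288 + 359·(-1457) = 527040 − 523063 = 3977. ✓

p = 288, q = -1457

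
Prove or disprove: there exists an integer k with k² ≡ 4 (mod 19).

k = 17

k = 17 works: 17² = 289, and 289 − 4 = 285 = 15·19.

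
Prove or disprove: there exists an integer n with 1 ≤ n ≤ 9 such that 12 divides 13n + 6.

Try n = 6: 13·6 + 6 = 84 = 7·12, which is divisible by 12.

n = 6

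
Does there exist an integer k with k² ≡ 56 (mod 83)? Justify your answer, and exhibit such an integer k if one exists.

No, no such integer exists.

83 is prime, so by Euler's criterion 56 is a square mod 83 iff 56^((83−1)/2) = 56^41 ≡ 1 (mod 83).
Squaring successively (mod 83): 56^2 = 3136 ≡ 65; 56^4 ≡ 65² = 4225 ≡ 75; 56^8 ≡ 75² = 5625 ≡ 64; 56^16 ≡ 64² = 4096 ≡ 29; 56^32 ≡ 29² = 841 ≡ 11.
Since 41 = 32 + 8 + 1, 56^41 ≡ 11 · 64 · 56; multiplying out mod 83: 11·64 = 704 ≡ 40, then 40·56 = 2240 ≡ 82. Thus 56^41 ≡ 82 ≡ −1 (mod 83).
By Euler's criterion 56 is a quadratic non-residue mod 83: no k satisfies k² ≡ 56 (mod 83).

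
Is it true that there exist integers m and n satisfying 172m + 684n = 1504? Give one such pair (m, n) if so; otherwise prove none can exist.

gcd(172, 684) = 4, and 4 divides 1504, so integer solutions exist.
Dividing through by 4 reduces the equation to 43m + 171n = 376.
Run the Euclidean algorithm on 171 and 43: 171 = 3·43 + 42, 43 = 1·42 + 1, 42 = 42·1 + 0.
Unwinding: 1 = 43 − 1·42 = 43 − (171 − 3·43) = −171 + 4·43, i.e. 43·4 + 171·(-1) = 1.
Times 376: 43·1504 + 171·(-376) = 376, so (1504, -376) solves it.
Subtracting 8·171 from m and adding 8·43 to n gives the tidier solution (136, -32).
Indeed 172·136 + 684·(-32) = 23392 − 21888 = 1504.

m = 136, n = -32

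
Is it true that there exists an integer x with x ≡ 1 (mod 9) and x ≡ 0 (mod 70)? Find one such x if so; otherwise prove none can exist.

x = 280

gcd(9, 70) = 1, so the Chinese Remainder Theorem guarantees exactly one residue class mod 630 satisfying both.
Write x = 1 + 9t and require 1 + 9t ≡ 0 (mod 70), i.e. 9t ≡ 69 (mod 70).
Note 9·39 = 351 ≡ 1 (mod 70) (as 351 − 1 = 5·70), so 9⁻¹ ≡ 39.
Therefore t ≡ 39·69 = 2691 ≡ 31 (mod 70).
With t = 31: x = 1 + 9·31 = 280.
Indeed 280 ≡ 1 (mod 9) and 280 ≡ 0 (mod 70).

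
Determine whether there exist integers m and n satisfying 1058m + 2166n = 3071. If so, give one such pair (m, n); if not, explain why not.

Any value of 1058m + 2166n is a multiple of gcd(1058, 2166) = 2.
But 3071 = 2·1535 + 1, so 2 ∤ 3071.
So the equation is unsolvable over ℤ.

There are no such integers.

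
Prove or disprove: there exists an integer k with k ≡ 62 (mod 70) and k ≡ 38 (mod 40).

Both moduli are multiples of 10 = gcd(70, 40), so any solution would satisfy k ≡ 62 and k ≡ 38 modulo 10 simultaneously.
However 62 ≡ 2 and 38 ≡ 8 (mod 10), and 2 ≠ 8.
So no integer satisfies both congruences.

There is no such integer.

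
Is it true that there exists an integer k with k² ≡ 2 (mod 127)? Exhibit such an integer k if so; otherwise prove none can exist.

k = 16

k = 16 works: 16² = 256, and 256 − 2 = 254 = 2·127.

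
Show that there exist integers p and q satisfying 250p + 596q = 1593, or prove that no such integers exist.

Both 250 and 596 are divisible by gcd(250, 596) = 2, hence so is any combination 250p + 596q.
But 1593 is not a multiple of 2 (it leaves remainder 1).
Hence no integers p, q satisfy the equation.

There are no such integers.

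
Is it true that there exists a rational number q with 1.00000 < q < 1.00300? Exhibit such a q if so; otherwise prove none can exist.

q = 335/334

Scale by 334: the interval becomes (334.00000, 335.00200), which contains the integer 335.
Hence 335/334 is a rational number with 1.00000 < 335/334 < 1.00300.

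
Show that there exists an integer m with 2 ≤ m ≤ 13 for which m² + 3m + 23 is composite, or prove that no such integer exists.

At m = 12: 12² + 3·12 + 23 = 203 = 7·29, which is composite.

m = 12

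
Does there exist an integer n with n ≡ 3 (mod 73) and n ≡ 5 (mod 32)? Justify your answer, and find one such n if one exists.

n = 1317

Since 73 and 32 share no common factor, CRT says the pair of congruences has a solution (unique mod 2336).
Write n = 3 + 73t and require 3 + 73t ≡ 5 (mod 32), i.e. 73t ≡ 2 (mod 32).
73 ≡ 9 (mod 32), so this reads 9t ≡ 2 (mod 32). Note 9·25 = 225 ≡ 1 (mod 32) (as 225 − 1 = 7·32), so 9⁻¹ ≡ 25.
Therefore t ≡ 25·2 = 50 ≡ 18 (mod 32).
Taking t = 18 gives n = 3 + 73·18 = 1317.
Check: 1317 mod 73 = 3, 1317 mod 32 = 5. ✓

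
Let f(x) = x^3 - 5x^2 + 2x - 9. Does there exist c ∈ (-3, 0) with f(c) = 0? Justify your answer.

The endpoint values f(-3) = -87 and f(0) = -9 are both negative. Claim: f(x) < 0 for every x in (-3, 0).
Substitute x = −u, where 0 < u < 3 on the interval. Expanding, f(−u) = -u^3 - 5u^2 - 2u - 9.
All 4 nonzero coefficients of this polynomial in u are negative; hence for u > 0 the value is a sum of negative terms (the constant -9 among them).
So f is strictly negative on (-3, 0); no root exists in the interval.

No such root exists.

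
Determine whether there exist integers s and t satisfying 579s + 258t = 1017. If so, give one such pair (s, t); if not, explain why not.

gcd(579, 258) = 3, and 3 divides 1017, so integer solutions exist.
Dividing through by 3 reduces the equation to 193s + 86t = 339.
Euclidean algorithm: 193 = 2·86 + 21, 86 = 4·21 + 2, 21 = 10·2 + 1, 2 = 2·1 + 0.
Unwinding: 1 = 21 − 10·2 = 21 − 10·(86 − 4·21) = −10·86 + 41·21 = −10·86 + 41·(193 − 2·86) = 41·193 − 92·86, i.e. 193·41 + 86·(-92) = 1.
Scaling by 339 gives the particular solution (s, t) = (13899, -31188).
The general solution is s = 13899 + 86k, t = -31188 − 193k; taking k = -161 gives the smaller pair s = 53, t = -115.
Indeed 579·53 + 258·(-115) = 30687 − 29670 = 1017.

s = 53, t = -115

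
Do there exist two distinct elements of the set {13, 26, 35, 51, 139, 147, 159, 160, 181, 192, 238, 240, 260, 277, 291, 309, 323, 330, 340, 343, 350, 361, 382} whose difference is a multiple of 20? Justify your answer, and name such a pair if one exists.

Both 51 and 291 leave remainder 11 on division by 20; their difference 240 = 12·20 is a multiple of 20.

51 and 291 are such a pair.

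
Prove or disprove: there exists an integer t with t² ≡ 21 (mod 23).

There is no such integer.

23 is prime, so by Euler's criterion 21 is a square mod 23 iff 21^((23−1)/2) = 21^11 ≡ 1 (mod 23).
Repeated squaring mod 23: 21^2 = 441 ≡ 4; 21^4 ≡ 4² = 16 ≡ 16; 21^8 ≡ 16² = 256 ≡ 3.
Since 11 = 8 + 2 + 1, 21^11 ≡ 3 · 4 · 21; multiplying out mod 23: 3·4 = 12 ≡ 12, then 12·21 = 252 ≡ 22. Thus 21^11 ≡ 22 ≡ −1 (mod 23).
The value −1 means 21 is a non-residue modulo 23, so t² ≡ 21 (mod 23) is impossible.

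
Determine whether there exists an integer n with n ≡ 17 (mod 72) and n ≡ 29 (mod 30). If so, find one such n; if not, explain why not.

Here gcd(72, 30) = 6, and both 17 and 29 leave remainder 5 mod 6, so the system is consistent.
Step through n = 17, 17 + 72, 17 + 2·72, …: the values 17, 89 reduce mod 30 to 17, 29. The value 89 hits 29.
Check: 89 mod 72 = 17, 89 mod 30 = 29. ✓

n = 89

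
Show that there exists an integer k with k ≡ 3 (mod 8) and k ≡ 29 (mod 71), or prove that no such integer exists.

k = 171

The moduli 8 and 71 are coprime, so by the Chinese Remainder Theorem a unique solution modulo 568 exists.
Write k = 3 + 8t and require 3 + 8t ≡ 29 (mod 71), i.e. 8t ≡ 26 (mod 71).
To invert 8 modulo 71: 71 = 8·8 + 7, 8 = 1·7 + 1, 7 = 7·1 + 0, and unwinding, 1 = 8 − 1·7 = 8 − (71 − 8·8) = −71 + 9·8. Thus 8⁻¹ ≡ 9 (mod 71).
Multiplying by 9: t ≡ 9·26 = 234 ≡ 21 (mod 71).
With t = 21: k = 3 + 8·21 = 171.
Indeed 171 ≡ 3 (mod 8) and 171 ≡ 29 (mod 71).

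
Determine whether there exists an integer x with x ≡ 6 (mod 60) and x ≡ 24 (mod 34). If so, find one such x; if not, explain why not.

x = 126

The moduli are not coprime: gcd(60, 34) = 2. Compatibility requires 2 ∣ (24 − 6) = 18, which holds, so solutions exist.
Step through x = 6, 6 + 60, 6 + 2·60, …: the values 6, 66, 126 reduce mod 34 to 6, 32, 24. The value 126 hits 24.
Check: 126 mod 60 = 6, 126 mod 34 = 24. ✓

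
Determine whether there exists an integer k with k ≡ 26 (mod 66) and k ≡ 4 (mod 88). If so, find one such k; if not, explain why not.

k = 92

gcd(66, 88) = 22. A simultaneous solution exists iff 26 ≡ 4 (mod 22); here 26 mod 22 = 4 = 4 mod 22, so it does.
Step through k = 26, 26 + 66, 26 + 2·66, …: the values 26, 92 reduce mod 88 to 26, 4. The value 92 hits 4.
Verify: 92 = 1·66 + 26 and 92 = 1·88 + 4. ✓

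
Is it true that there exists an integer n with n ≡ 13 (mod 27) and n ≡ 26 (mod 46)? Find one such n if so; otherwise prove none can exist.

n = 256

The moduli 27 and 46 are coprime, so by the Chinese Remainder Theorem a unique solution modulo 1242 exists.
Write n = 13 + 27t and require 13 + 27t ≡ 26 (mod 46), i.e. 27t ≡ 13 (mod 46).
Since 27·29 = 783 = 17·46 + 1, the inverse of 27 mod 46 is 29.
Therefore t ≡ 29·13 = 377 ≡ 9 (mod 46).
With t = 9: n = 13 + 27·9 = 256.
Verify: 256 = 9·27 + 13 and 256 = 5·46 + 26. ✓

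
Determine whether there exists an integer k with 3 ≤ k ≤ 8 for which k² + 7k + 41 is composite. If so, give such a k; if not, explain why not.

k = 6

At k = 6: 6² + 7·6 + 41 = 119 = 7·17, which is composite.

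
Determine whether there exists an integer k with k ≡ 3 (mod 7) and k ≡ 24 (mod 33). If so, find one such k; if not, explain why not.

k = 24

The moduli 7 and 33 are coprime, so by the Chinese Remainder Theorem a unique solution modulo 231 exists.
Write k = 3 + 7t and require 3 + 7t ≡ 24 (mod 33), i.e. 7t ≡ 21 (mod 33).
Since 7·19 = 133 = 4·33 + 1, the inverse of 7 mod 33 is 19.
Therefore t ≡ 19·21 = 399 ≡ 3 (mod 33).
With t = 3: k = 3 + 7·3 = 24.
Indeed 24 ≡ 3 (mod 7) and 24 ≡ 24 (mod 33).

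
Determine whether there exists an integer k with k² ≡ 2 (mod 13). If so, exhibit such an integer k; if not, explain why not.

Since (13 − k)² ≡ k² (mod 13), it suffices to square k = 0, 1, …, 6: the residues are 0, 1, 4, 9, 3, 12, 10.
So the quadratic residues mod 13 are {0, 1, 3, 4, 9, 10, 12}, and 2 is not among them.
Therefore k² ≡ 2 (mod 13) has no solution.

There is no such integer.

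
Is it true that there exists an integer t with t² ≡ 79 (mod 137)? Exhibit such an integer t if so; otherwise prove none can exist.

There is no such integer.

Apply Euler's criterion with the prime 137: 79 is a quadratic residue iff 79^68 ≡ 1 (mod 137), and a non-residue iff it is ≡ −1.
Repeated squaring mod 137: 79^2 = 6241 ≡ 76; 79^4 ≡ 76² = 5776 ≡ 22; 79^8 ≡ 22² = 484 ≡ 73; 79^16 ≡ 73² = 5329 ≡ 123; 79^32 ≡ 123² = 15129 ≡ 59; 79^64 ≡ 59² = 3481 ≡ 56.
Since 68 = 64 + 4, 79^68 ≡ 56 · 22; multiplying out mod 137: 56·22 = 1232 ≡ 136. Thus 79^68 ≡ 136 ≡ −1 (mod 137).
The value −1 means 79 is a non-residue modulo 137, so t² ≡ 79 (mod 137) is impossible.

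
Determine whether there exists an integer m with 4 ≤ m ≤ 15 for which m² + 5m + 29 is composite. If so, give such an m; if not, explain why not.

At m = 15: 15² + 5·15 + 29 = 329 = 7·47, which is composite.

m = 15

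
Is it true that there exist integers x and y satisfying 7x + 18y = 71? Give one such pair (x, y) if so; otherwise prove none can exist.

x = 5, y = 2

Since gcd(7, 18) = 1, every integer is an integer combination of 7 and 18.
Dividing repeatedly: 18 = 2·7 + 4, 7 = 1·4 + 3, 4 = 1·3 + 1, 3 = 3·1 + 0.
Unwinding: 1 = 4 − 1·3 = 4 − (7 − 1·4) = −7 + 2·4 = −7 + 2·(18 − 2·7) = 2·18 − 5·7, i.e. 7·(-5) + 18·2 = 1.
Scaling by 71 gives the particular solution (x, y) = (-355, 142).
Adding 20·18 to x and subtracting 20·7 from y gives the tidier solution (5, 2).
Indeed 7·5 + 18·2 = 35 + 36 = 71.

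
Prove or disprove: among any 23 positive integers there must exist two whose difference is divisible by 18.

Partition the integers by their residue mod 18; there are 18 classes.
Placing 23 integers into 18 classes, some class receives at least two — say a and b.
Their difference a − b is then a multiple of 18.

Yes.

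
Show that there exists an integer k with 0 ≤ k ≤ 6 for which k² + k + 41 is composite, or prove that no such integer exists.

The values for k = 0, 1, …, 6 are 41, 43, 47, 53, 61, 71, 83, and each of these is prime.
So no value in the range makes the expression composite.

No such integer k in that range exists.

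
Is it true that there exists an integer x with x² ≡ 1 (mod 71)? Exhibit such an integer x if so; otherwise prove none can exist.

Take x = 1. Then 1² = 1, and since 0 ≤ 1 < 71 this is already reduced: 1² ≡ 1 (mod 71).

x = 1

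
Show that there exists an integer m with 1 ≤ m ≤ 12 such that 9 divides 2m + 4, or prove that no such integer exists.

m = 7

For m = 1, 2, …, 6 the values 6, 8, 10, 12, 14, 16 are not multiples of 9. Try m = 7: 2·7 + 4 = 18 = 2·9, which is divisible by 9.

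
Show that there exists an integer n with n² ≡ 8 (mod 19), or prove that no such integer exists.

Since (19 − n)² ≡ n² (mod 19), it suffices to square n = 0, 1, …, 9: the residues are 0, 1, 4, 9, 16, 6, 17, 11, 7, 5.
So the quadratic residues mod 19 are {0, 1, 4, 5, 6, 7, 9, 11, 16, 17}, and 8 is not among them.
Hence no integer n has n² ≡ 8 (mod 19).

No, no such integer exists.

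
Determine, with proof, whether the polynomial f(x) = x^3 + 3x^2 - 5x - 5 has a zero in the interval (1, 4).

Such a root exists.

f(1) = -6 and f(4) = 87, which have opposite signs.
f is continuous everywhere (it is a polynomial), in particular on [1, 4].
By the Intermediate Value Theorem f must vanish at some point of (1, 4).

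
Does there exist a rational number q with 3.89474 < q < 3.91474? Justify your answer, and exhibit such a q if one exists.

q = 39/10

Look for a denominator N such that an integer falls strictly between N·3.89474 and N·3.91474. N = 10 works: 10·3.89474 = 38.94740 < 39 < 39.14740 = 10·3.91474.
So q = 39/10 works: it is a ratio of integers, and dividing 10·3.89474 < 39 < 10·3.91474 through by 10 gives 3.89474 < 39/10 < 3.91474.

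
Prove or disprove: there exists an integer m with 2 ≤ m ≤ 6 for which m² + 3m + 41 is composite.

At m = 4: 4² + 3·4 + 41 = 69 = 3·23, which is composite.

m = 4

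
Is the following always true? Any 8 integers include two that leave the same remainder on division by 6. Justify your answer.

True.

There are exactly 6 possible remainders on division by 6.
With 8 integers and only 6 classes, the pigeonhole principle forces two of them, say a and b, into the same class.
That is, a and b leave the same remainder on division by 6, as claimed.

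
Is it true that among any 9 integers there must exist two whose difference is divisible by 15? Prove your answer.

Take the 9 consecutive integers 17, 18, …, 25: their residues mod 15 are all distinct because 9 ≤ 15.
No two share a residue, so no pair has difference divisible by 15; the claim fails for this set.

No, the set {17, 18, 19, 20, 21, 22, 23, 24, 25} is a counterexample.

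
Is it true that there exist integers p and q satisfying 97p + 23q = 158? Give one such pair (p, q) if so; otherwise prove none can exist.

Since gcd(97, 23) = 1, every integer is an integer combination of 97 and 23.
Euclidean algorithm: 97 = 4·23 + 5, 23 = 4·5 + 3, 5 = 1·3 + 2, 3 = 1·2 + 1, 2 = 2·1 + 0.
Working back up the chain: 1 = 3 − 1·2 = 3 − (5 − 1·3) = −5 + 2·3 = −5 + 2·(23 − 4·5) = 2·23 − 9·5 = 2·23 − 9·(97 − 4·23) = −9·97 + 38·23. So 97·(-9) + 23·38 = 1.
Multiplying through by 158: p = (-9)·158 = -1422, q = 38·158 = 6004 is a solution.
Adding 62·23 to p and subtracting 62·97 from q gives the tidier solution (4, -10).
Indeed 97·4 + 23·(-10) = 388 − 230 = 158.

p = 4, q = -10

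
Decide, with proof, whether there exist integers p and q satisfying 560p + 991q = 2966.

p = 384, q = -214

560 and 991 are coprime, so 560p + 991q ranges over all of ℤ.
Euclidean algorithm: 991 = 1·560 + 431, 560 = 1·431 + 129, 431 = 3·129 + 44, 129 = 2·44 + 41, 44 = 1·41 + 3, 41 = 13·3 + 2, 3 = 1·2 + 1, 2 = 2·1 + 0.
Working back up the chain: 1 = 3 − 1·2 = 3 − (41 − 13·3) = −41 + 14·3 = −41 + 14·(44 − 1·41) = 14·44 − 15·41 = 14·44 − 15·(129 − 2·44) = −15·129 + 44·44 = −15·129 + 44·(431 − 3·129) = 44·431 − 147·129 = 44·431 − 147·(560 − 1·431) = −147·560 + 191·431 = −147·560 + 191·(991 − 1·560) = 191·991 − 338·560. So 560·(-338) + 991·191 = 1.
Multiplying through by 2966: p = (-338)·2966 = -1002508, q = 191·2966 = 566506 is a solution.
Adding 1012·991 to p and subtracting 1012·560 from q gives the tidier solution (384, -214).
Indeed 560·384 + 991·(-214) = 215040 − 212074 = 2966.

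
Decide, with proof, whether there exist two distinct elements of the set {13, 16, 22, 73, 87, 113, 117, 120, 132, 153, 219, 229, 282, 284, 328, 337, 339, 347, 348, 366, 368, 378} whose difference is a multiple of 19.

The pair (16, 73) works.

Both 16 and 73 leave remainder 16 on division by 19; their difference 57 = 3·19 is a multiple of 19.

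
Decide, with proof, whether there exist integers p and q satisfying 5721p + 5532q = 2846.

gcd(5721, 5532) = 3, so every integer of the form 5721p + 5532q is a multiple of 3.
However 2846 leaves remainder 2 on division by 3.
Hence no integers p, q satisfy the equation.

There are no such integers.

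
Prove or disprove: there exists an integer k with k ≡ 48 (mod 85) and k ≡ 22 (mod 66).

The moduli 85 and 66 are coprime, so by the Chinese Remainder Theorem a unique solution modulo 5610 exists.
Any solution of the first congruence is k = 48 + 85t; substituting into the second, 85t ≡ 22 − 48 ≡ 40 (mod 66).
85 ≡ 19 (mod 66), so this reads 19t ≡ 40 (mod 66). To invert 19 modulo 66: 66 = 3·19 + 9, 19 = 2·9 + 1, 9 = 9·1 + 0, and unwinding, 1 = 19 − 2·9 = 19 − 2·(66 − 3·19) = −2·66 + 7·19. Thus 19⁻¹ ≡ 7 (mod 66).
Multiplying by 7: t ≡ 7·40 = 280 ≡ 16 (mod 66).
Taking t = 16 gives k = 48 + 85·16 = 1408.
Indeed 1408 ≡ 48 (mod 85) and 1408 ≡ 22 (mod 66).

k = 1408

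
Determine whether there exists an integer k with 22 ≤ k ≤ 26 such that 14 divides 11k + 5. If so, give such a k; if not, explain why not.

k = 25

Try k = 25: 11·25 + 5 = 280 = 20·14, which is divisible by 14.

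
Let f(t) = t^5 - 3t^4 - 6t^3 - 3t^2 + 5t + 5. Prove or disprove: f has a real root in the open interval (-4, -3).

The endpoint values f(-4) = -1471 and f(-3) = -361 are both negative. Claim: f(t) < 0 for every t in (-4, -3).
Substitute t = -3 − u, where 0 < u < 1 on the interval. Expanding, f(-3 − u) = -u^5 - 18u^4 - 120u^3 - 381u^2 - 590u - 361.
The nonzero coefficients here are all negative, so for u > 0 every term is negative (or zero), and the constant term -361 is strictly negative.
Therefore f(t) < 0 throughout (-4, -3), and f has no zero there.

No such root exists.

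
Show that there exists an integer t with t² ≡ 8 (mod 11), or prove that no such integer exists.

Squares mod 11 repeat after t = 5 (as (−t)² = t²); for t = 0..5 they are 0, 1, 4, 9, 5, 3.
The set of squares mod 11 is therefore {0, 1, 3, 4, 5, 9}, which does not contain 8.
Therefore t² ≡ 8 (mod 11) has no solution.

There is no such integer.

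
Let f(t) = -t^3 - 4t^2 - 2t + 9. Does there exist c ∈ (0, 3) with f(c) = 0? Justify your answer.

f(0) = 9 and f(3) = -60, which have opposite signs.
As a polynomial, f is continuous on every closed interval.
By the Intermediate Value Theorem f must vanish at some point of (0, 3).

Yes, such a c exists.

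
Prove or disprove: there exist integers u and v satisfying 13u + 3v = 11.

u = 2, v = -5

13 and 3 are coprime, so 13u + 3v ranges over all of ℤ.
Run the Euclidean algorithm on 13 and 3: 13 = 4·3 + 1, 3 = 3·1 + 0.
Working back up the chain: 1 = 13 − 4·3. So 13·1 + 3·(-4) = 1.
Scaling by 11 gives the particular solution (u, v) = (11, -44).
The general solution is u = 11 + 3k, v = -44 − 13k; taking k = -3 gives the smaller pair u = 2, v = -5.
Indeed 13·2 + 3·(-5) = 26 − 15 = 11.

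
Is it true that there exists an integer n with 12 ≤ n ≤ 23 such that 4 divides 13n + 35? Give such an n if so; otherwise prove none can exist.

n = 13

At n = 12 the value 191 is not a multiple of 4. Try n = 13: 13·13 + 35 = 204 = 51·4, which is divisible by 4.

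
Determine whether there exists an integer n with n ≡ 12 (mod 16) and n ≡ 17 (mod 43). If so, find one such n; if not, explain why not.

The moduli 16 and 43 are coprime, so by the Chinese Remainder Theorem a unique solution modulo 688 exists.
Write n = 12 + 16t and require 12 + 16t ≡ 17 (mod 43), i.e. 16t ≡ 5 (mod 43).
Invert 16 mod 43 by the Euclidean algorithm: 43 = 2·16 + 11, 16 = 1·11 + 5, 11 = 2·5 + 1, 5 = 5·1 + 0; back-substituting, 1 = 11 − 2·5 = 11 − 2·(16 − 1·11) = −2·16 + 3·11 = −2·16 + 3·(43 − 2·16) = 3·43 − 8·16. Hence 16·(-8) ≡ 1, so 16⁻¹ ≡ -8 ≡ 35 (mod 43).
Multiplying by 35: t ≡ 35·5 = 175 ≡ 3 (mod 43).
Taking t = 3 gives n = 12 + 16·3 = 60.
Verify: 60 = 3·16 + 12 and 60 = 1·43 + 17. ✓

n = 60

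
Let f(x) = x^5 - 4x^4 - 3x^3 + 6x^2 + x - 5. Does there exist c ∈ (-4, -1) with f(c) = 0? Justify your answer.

f has no root in that interval.

f(-4) = -1769 and f(-1) = -2, both negative, so a sign-change argument is unavailable; we show f keeps this sign on the whole interval.
Shift to the endpoint -1: with x = -1 − u (0 < u < 3), one computes f(-1 − u) = -u^5 - 9u^4 - 23u^3 - 19u^2 - u - 2.
The nonzero coefficients here are all negative, so for u > 0 every term is negative (or zero), and the constant term -2 is strictly negative.
So f is strictly negative on (-4, -1); no root exists in the interval.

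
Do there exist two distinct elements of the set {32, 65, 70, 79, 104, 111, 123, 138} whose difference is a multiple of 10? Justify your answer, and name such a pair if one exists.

Residues mod 10: 32↦2, 65↦5, 70↦0, 79↦9, 104↦4, 111↦1, 123↦3, 138↦8.
These 8 residues are pairwise different, hence no difference of two elements is divisible by 10.

No such pair exists.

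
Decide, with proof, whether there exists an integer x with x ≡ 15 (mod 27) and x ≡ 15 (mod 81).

x = 15

The moduli are not coprime: gcd(27, 81) = 27. Compatibility requires 27 ∣ (15 − 15) = 0, which holds, so solutions exist.
The smallest candidate x = 15 works directly: 15 ≡ 15 (mod 81).
Verify: 15 = 0·27 + 15 and 15 = 0·81 + 15. ✓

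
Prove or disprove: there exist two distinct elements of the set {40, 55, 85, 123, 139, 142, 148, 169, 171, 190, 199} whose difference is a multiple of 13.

No, no such pair exists.

Reduce each element modulo 13: 40↦1, 55↦3, 85↦7, 123↦6, 139↦9, 142↦12, 148↦5, 169↦0, 171↦2, 190↦8, 199↦4.
All 11 residues are distinct, so no two elements differ by a multiple of 13.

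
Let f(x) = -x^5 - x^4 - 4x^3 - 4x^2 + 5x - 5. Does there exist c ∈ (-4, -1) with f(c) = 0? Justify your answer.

Yes, such a c exists.

f(-4) = 935 and f(-1) = -10, which have opposite signs.
As a polynomial, f is continuous on every closed interval.
So by the Intermediate Value Theorem there is a c strictly between -4 and -1 with f(c) = 0.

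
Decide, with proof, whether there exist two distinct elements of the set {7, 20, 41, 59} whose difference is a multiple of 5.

There is no such pair.

Residues mod 5: 7↦2, 20↦0, 41↦1, 59↦4.
All 4 residues are distinct, so no two elements differ by a multiple of 5.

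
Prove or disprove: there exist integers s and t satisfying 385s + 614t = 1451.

s = 117, t = -71

Since gcd(385, 614) = 1, every integer is an integer combination of 385 and 614.
Dividing repeatedly: 614 = 1·385 + 229, 385 = 1·229 + 156, 229 = 1·156 + 73, 156 = 2·73 + 10, 73 = 7·10 + 3, 10 = 3·3 + 1, 3 = 3·1 + 0.
Back-substituting, 1 = 10 − 3·3 = 10 − 3·(73 − 7·10) = −3·73 + 22·10 = −3·73 + 22·(156 − 2·73) = 22·156 − 47·73 = 22·156 − 47·(229 − 1·156) = −47·229 + 69·156 = −47·229 + 69·(385 − 1·229) = 69·385 − 116·229 = 69·385 − 116·(614 − 1·385) = −116·614 + 185·385; that is, 385·185 + 614·(-116) = 1.
Scaling by 1451 gives the particular solution (s, t) = (268435, -168316).
Subtracting 437·614 from s and adding 437·385 to t gives the tidier solution (117, -71).
Check: 385·117 + 614·(-71) = 45045 − 43594 = 1451. ✓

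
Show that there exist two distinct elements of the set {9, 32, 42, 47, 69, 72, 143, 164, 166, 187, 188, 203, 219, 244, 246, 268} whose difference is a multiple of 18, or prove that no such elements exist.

No such pair exists.

Reduce each element modulo 18: 9↦9, 32↦14, 42↦6, 47↦11, 69↦15, 72↦0, 143↦17, 164↦2, 166↦4, 187↦7, 188↦8, 203↦5, 219↦3, 244↦10, 246↦12, 268↦16.
No residue repeats among the 16 elements, so no pair has difference ≡ 0 (mod 18).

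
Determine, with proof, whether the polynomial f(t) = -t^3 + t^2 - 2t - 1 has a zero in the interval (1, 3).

f has no root in that interval.

f(1) = -3 and f(3) = -25, both negative.
The derivative f'(t) = -3t^2 + 2t - 2 is a quadratic with discriminant 2² − 4·(-3)·(-2) = -20 < 0; it never vanishes, so it is always negative (sign of the leading coefficient).
So f is strictly decreasing; between 1 and 3 its values lie between f(1) = -3 and f(3) = -25, all negative. Therefore f has no root in (1, 3).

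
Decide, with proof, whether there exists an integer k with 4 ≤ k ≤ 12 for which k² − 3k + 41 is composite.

k = 4

At k = 4: 4² − 3·4 + 41 = 45 = 3·15, which is composite.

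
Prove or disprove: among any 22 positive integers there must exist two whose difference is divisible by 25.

No, the set {44, 45, 46, 47, 48, 49, 50, 51, 52, 53, 54, 55, 56, 57, 58, 59, 60, 61, 62, 63, 64, 65} is a counterexample.

Consider the 22 integers 44, 45, …, 65. They lie in distinct residue classes modulo 25, since 22 ≤ 25.
Any two of them differ by at most 21 < 25 and by at least 1, so no difference is a multiple of 25.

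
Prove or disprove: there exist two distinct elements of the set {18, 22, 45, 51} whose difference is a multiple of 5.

Residues mod 5: 18↦3, 22↦2, 45↦0, 51↦1.
All 4 residues are distinct, so no two elements differ by a multiple of 5.

No, no such pair exists.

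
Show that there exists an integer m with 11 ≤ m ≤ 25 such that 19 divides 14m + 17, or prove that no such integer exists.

m = 11 works, since 14·11 + 17 = 171 = 9·19.

m = 11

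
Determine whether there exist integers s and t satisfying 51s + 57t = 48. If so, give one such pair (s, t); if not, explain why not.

gcd(51, 57) = 3, and 3 divides 48, so integer solutions exist.
Dividing through by 3 reduces the equation to 17s + 19t = 16.
Run the Euclidean algorithm on 19 and 17: 19 = 1·17 + 2, 17 = 8·2 + 1, 2 = 2·1 + 0.
Working back up the chain: 1 = 17 − 8·2 = 17 − 8·(19 − 1·17) = −8·19 + 9·17. So 17·9 + 19·(-8) = 1.
Scaling by 16 gives the particular solution (s, t) = (144, -128).
Subtracting 7·19 from s and adding 7·17 to t gives the tidier solution (11, -9).
Indeed 51·11 + 57·(-9) = 561 − 513 = 48.

s = 11, t = -9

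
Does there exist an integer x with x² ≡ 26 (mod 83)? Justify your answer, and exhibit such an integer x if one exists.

x = 21

x = 21 works: 21² = 441, and 441 − 26 = 415 = 5·83.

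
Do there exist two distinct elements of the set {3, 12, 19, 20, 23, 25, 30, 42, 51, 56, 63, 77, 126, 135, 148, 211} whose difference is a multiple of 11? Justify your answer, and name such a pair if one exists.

3 mod 11 = 3 and 25 mod 11 = 3, so 25 − 3 = 22 = 2·11.

The pair (3, 25) works.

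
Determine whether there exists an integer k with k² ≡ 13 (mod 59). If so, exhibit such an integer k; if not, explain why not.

There is no such integer.

59 is prime, so by Euler's criterion 13 is a square mod 59 iff 13^((59−1)/2) = 13^29 ≡ 1 (mod 59).
Repeated squaring mod 59: 13^2 = 169 ≡ 51; 13^4 ≡ 51² = 2601 ≡ 5; 13^8 ≡ 5² = 25 ≡ 25; 13^16 ≡ 25² = 625 ≡ 35.
Since 29 = 16 + 8 + 4 + 1, 13^29 ≡ 35 · 25 · 5 · 13; multiplying out mod 59: 35·25 = 875 ≡ 49, then 49·5 = 245 ≡ 9, then 9·13 = 117 ≡ 58. Thus 13^29 ≡ 58 ≡ −1 (mod 59).
By Euler's criterion 13 is a quadratic non-residue mod 59: no k satisfies k² ≡ 13 (mod 59).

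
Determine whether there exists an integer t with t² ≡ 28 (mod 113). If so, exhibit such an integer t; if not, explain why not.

t = 64

Take t = 64. Then 64² = 4096 = 36·113 + 28, so 64² ≡ 28 (mod 113).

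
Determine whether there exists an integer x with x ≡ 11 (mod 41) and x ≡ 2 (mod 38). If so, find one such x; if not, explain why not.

x = 1446

The moduli 41 and 38 are coprime, so by the Chinese Remainder Theorem a unique solution modulo 1558 exists.
Any solution of the first congruence is x = 11 + 41t; substituting into the second, 41t ≡ 2 − 11 ≡ 29 (mod 38).
41 ≡ 3 (mod 38), so this reads 3t ≡ 29 (mod 38). Invert 3 mod 38 by the Euclidean algorithm: 38 = 12·3 + 2, 3 = 1·2 + 1, 2 = 2·1 + 0; back-substituting, 1 = 3 − 1·2 = 3 − (38 − 12·3) = −38 + 13·3. Hence 3·13 ≡ 1, so 3⁻¹ ≡ 13 (mod 38).
Multiplying by 13: t ≡ 13·29 = 377 ≡ 35 (mod 38).
With t = 35: x = 11 + 41·35 = 1446.
Indeed 1446 ≡ 11 (mod 41) and 1446 ≡ 2 (mod 38).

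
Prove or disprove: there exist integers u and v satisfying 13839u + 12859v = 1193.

No, no such integers exist.

Both 13839 and 12859 are divisible by gcd(13839, 12859) = 7, hence so is any combination 13839u + 12859v.
But 1193 is not a multiple of 7 (it leaves remainder 3).
Hence no integers u, v satisfy the equation.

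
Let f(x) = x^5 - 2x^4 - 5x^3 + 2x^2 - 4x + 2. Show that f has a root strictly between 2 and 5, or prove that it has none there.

Such a root exists.

f(2) = -38 and f(5) = 1282, which have opposite signs.
Since f is a polynomial it is continuous on [2, 5].
By the Intermediate Value Theorem f must vanish at some point of (2, 5).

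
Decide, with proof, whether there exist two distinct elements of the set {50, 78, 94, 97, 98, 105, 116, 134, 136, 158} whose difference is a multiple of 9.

Yes: 50 and 158.

50 mod 9 = 5 and 158 mod 9 = 5, so 158 − 50 = 108 = 12·9.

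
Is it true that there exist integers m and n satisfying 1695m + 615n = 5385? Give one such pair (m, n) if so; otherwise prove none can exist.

Every value of 1695m + 615n is a multiple of gcd(1695, 615) = 15; since 15 ∣ 5385, solutions exist.
Dividing through by 15 reduces the equation to 113m + 41n = 359.
Dividing repeatedly: 113 = 2·41 + 31, 41 = 1·31 + 10, 31 = 3·10 + 1, 10 = 10·1 + 0.
Working back up the chain: 1 = 31 − 3·10 = 31 − 3·(41 − 1·31) = −3·41 + 4·31 = −3·41 + 4·(113 − 2·41) = 4·113 − 11·41. So 113·4 + 41·(-11) = 1.
Scaling by 359 gives the particular solution (m, n) = (1436, -3949).
The general solution is m = 1436 + 41k, n = -3949 − 113k; taking k = -35 gives the smaller pair m = 1, n = 6.
Check: 1695·1 + 615·6 = 1695 + 3690 = 5385. ✓

m = 1, n = 6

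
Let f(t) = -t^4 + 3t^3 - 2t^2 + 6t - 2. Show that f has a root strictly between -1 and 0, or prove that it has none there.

No such root exists.

f(-1) = -14 and f(0) = -2, both negative, so a sign-change argument is unavailable; we show f keeps this sign on the whole interval.
Shift to the endpoint 0: with t = −u (0 < u < 1), one computes f(−u) = -u^4 - 3u^3 - 2u^2 - 6u - 2.
The nonzero coefficients here are all negative, so for u > 0 every term is negative (or zero), and the constant term -2 is strictly negative.
So f is strictly negative on (-1, 0); no root exists in the interval.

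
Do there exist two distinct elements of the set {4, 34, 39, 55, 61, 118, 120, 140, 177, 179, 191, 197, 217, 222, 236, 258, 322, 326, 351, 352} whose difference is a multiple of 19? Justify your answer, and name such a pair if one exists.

Yes: 4 and 61.

Reduce each element mod 19: 4↦4, 34↦15, 39↦1, 55↦17, 61↦4, 118↦4, 120↦6, 140↦7, 177↦6, 179↦8, 191↦1, 197↦7, 217↦8, 222↦13, 236↦8, 258↦11, 322↦18, 326↦3, 351↦9, 352↦10. The residue 4 repeats (at 4 and 61), and 61 − 4 = 57 = 3·19.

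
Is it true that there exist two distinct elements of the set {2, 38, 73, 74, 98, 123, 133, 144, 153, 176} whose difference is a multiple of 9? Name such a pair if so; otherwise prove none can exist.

Reduce each element mod 9: 2↦2, 38↦2, 73↦1, 74↦2, 98↦8, 123↦6, 133↦7, 144↦0, 153↦0, 176↦5. The residue 2 repeats (at 2 and 38), and 38 − 2 = 36 = 4·9.

2 and 38 are such a pair.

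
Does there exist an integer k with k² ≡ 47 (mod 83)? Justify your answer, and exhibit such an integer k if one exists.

There is no such integer.

83 is prime, so by Euler's criterion 47 is a square mod 83 iff 47^((83−1)/2) = 47^41 ≡ 1 (mod 83).
Squaring successively (mod 83): 47^2 = 2209 ≡ 51; 47^4 ≡ 51² = 2601 ≡ 28; 47^8 ≡ 28² = 784 ≡ 37; 47^16 ≡ 37² = 1369 ≡ 41; 47^32 ≡ 41² = 1681 ≡ 21.
Since 41 = 32 + 8 + 1, 47^41 ≡ 21 · 37 · 47; multiplying out mod 83: 21·37 = 777 ≡ 30, then 30·47 = 1410 ≡ 82. Thus 47^41 ≡ 82 ≡ −1 (mod 83).
The value −1 means 47 is a non-residue modulo 83, so k² ≡ 47 (mod 83) is impossible.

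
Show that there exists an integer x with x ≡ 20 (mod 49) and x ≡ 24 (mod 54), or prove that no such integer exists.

x = 510

The moduli 49 and 54 are coprime, so by the Chinese Remainder Theorem a unique solution modulo 2646 exists.
Any solution of the first congruence is x = 20 + 49t; substituting into the second, 49t ≡ 24 − 20 ≡ 4 (mod 54).
To invert 49 modulo 54: 54 = 1·49 + 5, 49 = 9·5 + 4, 5 = 1·4 + 1, 4 = 4·1 + 0, and unwinding, 1 = 5 − 1·4 = 5 − (49 − 9·5) = −49 + 10·5 = −49 + 10·(54 − 1·49) = 10·54 − 11·49. Thus 49⁻¹ ≡ -11 ≡ 43 (mod 54).
Multiplying by 43: t ≡ 43·4 = 172 ≡ 10 (mod 54).
Taking t = 10 gives x = 20 + 49·10 = 510.
Check: 510 mod 49 = 20, 510 mod 54 = 24. ✓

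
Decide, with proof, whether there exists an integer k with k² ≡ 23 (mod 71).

Apply Euler's criterion with the prime 71: 23 is a quadratic residue iff 23^35 ≡ 1 (mod 71), and a non-residue iff it is ≡ −1.
Squaring successively (mod 71): 23^2 = 529 ≡ 32; 23^4 ≡ 32² = 1024 ≡ 30; 23^8 ≡ 30² = 900 ≡ 48; 23^16 ≡ 48² = 2304 ≡ 32; 23^32 ≡ 32² = 1024 ≡ 30.
Since 35 = 32 + 2 + 1, 23^35 ≡ 30 · 32 · 23; multiplying out mod 71: 30·32 = 960 ≡ 37, then 37·23 = 851 ≡ 70. Thus 23^35 ≡ 70 ≡ −1 (mod 71).
The value −1 means 23 is a non-residue modulo 71, so k² ≡ 23 (mod 71) is impossible.

No, no such integer exists.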